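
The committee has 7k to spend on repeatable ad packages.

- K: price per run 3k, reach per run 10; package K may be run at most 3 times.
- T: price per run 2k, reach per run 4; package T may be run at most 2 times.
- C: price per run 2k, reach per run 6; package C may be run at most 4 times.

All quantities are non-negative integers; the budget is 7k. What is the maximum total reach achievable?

22

K has the best ratio (10/3); taking only K gives at most 2×10 = 20 (stopped by the price limit).
Mixing does better — 1×K and 2×C: price 7 ≤ 7, reach 1·10 + 2·6 = 22.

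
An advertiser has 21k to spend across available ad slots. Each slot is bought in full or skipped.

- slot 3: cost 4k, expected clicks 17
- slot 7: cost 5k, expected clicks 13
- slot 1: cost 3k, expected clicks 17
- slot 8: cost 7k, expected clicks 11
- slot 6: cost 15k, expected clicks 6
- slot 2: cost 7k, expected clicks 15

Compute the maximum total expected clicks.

62

Allowing fractional choices, the relaxed optimum would be about 65.1, but ad slots are indivisible.
slot 3 + slot 7 + slot 1 + slot 8: cost 4 + 5 + 3 + 7 = 19 ≤ 21, expected clicks 17 + 13 + 17 + 11 = 58.
slot 3 + slot 7 + slot 1 + slot 2: cost 4 + 5 + 3 + 7 = 19 ≤ 21, expected clicks 17 + 13 + 17 + 15 = 62.
slot 3 + slot 1 + slot 8 + slot 2: cost 4 + 3 + 7 + 7 = 21 ≤ 21, expected clicks 17 + 17 + 11 + 15 = 60.
Best is slot 3, slot 7, slot 1, and slot 2 with total expected clicks 62.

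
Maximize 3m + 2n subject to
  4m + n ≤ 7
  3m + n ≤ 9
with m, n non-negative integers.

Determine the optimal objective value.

(m,n)=(0,7) is feasible, giving 14.
(m,n)=(0,6) is feasible, giving 12.
No feasible integer point exceeds 14.

14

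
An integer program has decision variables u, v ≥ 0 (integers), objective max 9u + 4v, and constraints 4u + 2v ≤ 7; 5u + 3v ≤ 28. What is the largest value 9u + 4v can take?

(u,v)=(1,1): 4·1+2·1=6≤7, 5·1+3·1=8≤28, objective 13.
(u,v)=(1,0): 4·1+2·0=4≤7, 5·1+3·0=5≤28, objective 9.
(u,v)=(0,2): 4·0+2·2=4≤7, 5·0+3·2=6≤28, objective 8.
(u,v)=(0,1): 4·0+2·1=2≤7, 5·0+3·1=3≤28, objective 4.
Maximum is 13 at (u,v)=(1,1).

13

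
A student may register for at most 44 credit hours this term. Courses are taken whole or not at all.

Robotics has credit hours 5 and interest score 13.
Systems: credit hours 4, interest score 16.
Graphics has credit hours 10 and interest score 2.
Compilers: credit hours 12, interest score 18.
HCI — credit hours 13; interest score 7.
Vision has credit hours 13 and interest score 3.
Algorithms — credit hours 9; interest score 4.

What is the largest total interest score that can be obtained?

Allowing fractional choices, the relaxed optimum would be about 58.2, but courses are indivisible.
Robotics + Systems + Compilers + HCI: credit hours 5 + 4 + 12 + 13 = 34 ≤ 44, interest score 13 + 16 + 18 + 7 = 54.
Robotics + Systems + Graphics + Compilers + HCI: credit hours 5 + 4 + 10 + 12 + 13 = 44 ≤ 44, interest score 13 + 16 + 2 + 18 + 7 = 56.
Robotics + Systems + Compilers + HCI + Algorithms: credit hours 5 + 4 + 12 + 13 + 9 = 43 ≤ 44, interest score 13 + 16 + 18 + 7 + 4 = 58.
Best is Robotics, Systems, Compilers, HCI, and Algorithms with total interest score 58.

58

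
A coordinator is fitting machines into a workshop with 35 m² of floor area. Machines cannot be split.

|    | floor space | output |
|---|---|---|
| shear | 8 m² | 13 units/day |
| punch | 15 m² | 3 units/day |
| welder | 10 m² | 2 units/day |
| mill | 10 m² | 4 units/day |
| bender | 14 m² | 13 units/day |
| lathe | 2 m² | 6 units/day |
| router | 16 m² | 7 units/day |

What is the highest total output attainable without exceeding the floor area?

36

Allowing fractional choices, the relaxed optimum would be about 36.8, but machines are indivisible.
shear + welder + bender + lathe: floor space 8 + 10 + 14 + 2 = 34 ≤ 35, output 13 + 2 + 13 + 6 = 34.
shear + bender + lathe: floor space 8 + 14 + 2 = 24 ≤ 35, output 13 + 13 + 6 = 32.
shear + mill + bender + lathe: floor space 8 + 10 + 14 + 2 = 34 ≤ 35, output 13 + 4 + 13 + 6 = 36.
Best is shear, mill, bender, and lathe with total output 36.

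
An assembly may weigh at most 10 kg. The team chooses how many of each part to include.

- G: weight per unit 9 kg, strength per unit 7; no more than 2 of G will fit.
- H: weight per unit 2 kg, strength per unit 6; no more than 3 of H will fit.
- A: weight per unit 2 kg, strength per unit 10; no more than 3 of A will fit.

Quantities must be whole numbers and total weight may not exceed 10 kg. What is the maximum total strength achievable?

A has the best ratio (10/2); taking only A gives at most 3×10 = 30 (stopped by the supply cap of 3).
Mixing does better — 2×H and 3×A: weight 10 ≤ 10, strength 2·6 + 3·10 = 42.

42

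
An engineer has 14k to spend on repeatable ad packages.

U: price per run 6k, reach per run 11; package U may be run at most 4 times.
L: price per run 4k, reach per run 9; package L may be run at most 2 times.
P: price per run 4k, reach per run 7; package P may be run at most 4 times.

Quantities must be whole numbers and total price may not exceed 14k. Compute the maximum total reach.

29

1×U, 1×L, and 1×P: price 14 ≤ 14, reach 1·11 + 1·9 + 1·7 = 27.
1×U and 2×L: price 14 ≤ 14, reach 1·11 + 2·9 = 29.
Best is 29.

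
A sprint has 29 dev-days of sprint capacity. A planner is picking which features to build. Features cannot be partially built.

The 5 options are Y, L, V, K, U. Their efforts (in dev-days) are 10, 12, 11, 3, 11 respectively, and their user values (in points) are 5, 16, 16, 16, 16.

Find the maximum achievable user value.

48

This is an integer program with binary decision variables.
V + K + U: effort 11 + 3 + 11 = 25 ≤ 29, user value 16 + 16 + 16 = 48.
L + V + K: effort 12 + 11 + 3 = 26 ≤ 29, user value 16 + 16 + 16 = 48.
The maximum user value is 48; one optimal choice is V, K, and U.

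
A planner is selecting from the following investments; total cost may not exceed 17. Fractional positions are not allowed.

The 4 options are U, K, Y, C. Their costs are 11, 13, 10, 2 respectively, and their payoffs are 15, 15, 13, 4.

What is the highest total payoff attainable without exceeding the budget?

Y + C: cost 10 + 2 = 12 ≤ 17, payoff 13 + 4 = 17.
K + C: cost 13 + 2 = 15 ≤ 17, payoff 15 + 4 = 19.
U + C: cost 11 + 2 = 13 ≤ 17, payoff 15 + 4 = 19.
The maximum payoff is 19; one optimal choice is U and C.

19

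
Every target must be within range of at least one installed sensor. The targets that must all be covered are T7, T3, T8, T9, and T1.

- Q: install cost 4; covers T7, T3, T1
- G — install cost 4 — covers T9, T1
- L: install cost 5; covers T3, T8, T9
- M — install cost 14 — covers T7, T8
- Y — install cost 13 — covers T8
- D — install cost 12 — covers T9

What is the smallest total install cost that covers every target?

9

Choose Q and L: together they cover T7, T3, T8, T9, T1 — every target.
Total install cost: 4 + 5 = 9.
No cover costs less than 9.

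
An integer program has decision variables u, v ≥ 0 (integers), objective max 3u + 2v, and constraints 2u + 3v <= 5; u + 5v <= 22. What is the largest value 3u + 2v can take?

6

Relaxing integrality, the LP optimum is 7.50 at (u,v) = (2.5, 0), which is not an integer point.
(u,v)=(2,0): 2·2+3·0=4≤5, 1·2+5·0=2≤22, objective 6.
(u,v)=(1,1): 2·1+3·1=5≤5, 1·1+5·1=6≤22, objective 5.
(u,v)=(1,0): 2·1+3·0=2≤5, 1·1+5·0=1≤22, objective 3.
No feasible integer point exceeds 6.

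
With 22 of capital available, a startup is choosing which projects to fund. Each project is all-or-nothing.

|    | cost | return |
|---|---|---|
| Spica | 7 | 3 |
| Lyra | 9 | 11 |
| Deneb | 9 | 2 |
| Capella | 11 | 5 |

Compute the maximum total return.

This is a 0-1 knapsack instance.
Take Lyra and Capella: cost 9 + 11 = 20 ≤ 22, return 11 + 5 = 16.
No other feasible combination does better.

16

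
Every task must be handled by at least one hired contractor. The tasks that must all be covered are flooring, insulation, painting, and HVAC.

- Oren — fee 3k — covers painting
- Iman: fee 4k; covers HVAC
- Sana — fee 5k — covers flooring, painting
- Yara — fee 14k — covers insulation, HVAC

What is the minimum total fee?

This is an integer covering problem.
The greedy cost-per-new-task heuristic would pick Sana, Iman, and Yara for 23, but a cheaper cover exists.
Choose Sana and Yara: together they cover flooring, insulation, painting, HVAC — every task.
Total fee: 5 + 14 = 19.
No cover costs less than 19.

19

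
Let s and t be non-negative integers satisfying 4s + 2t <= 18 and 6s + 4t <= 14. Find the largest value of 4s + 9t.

27

The continuous relaxation peaks at (0, 3.5) with value 31.50; rounding to a feasible lattice point costs some objective.
(s,t)=(0,3): 4·0+2·3=6≤18, 6·0+4·3=12≤14, objective 27.
(s,t)=(1,2): 4·1+2·2=8≤18, 6·1+4·2=14≤14, objective 22.
(s,t)=(0,2): 4·0+2·2=4≤18, 6·0+4·2=8≤14, objective 18.
Maximum is 27 at (s,t)=(0,3).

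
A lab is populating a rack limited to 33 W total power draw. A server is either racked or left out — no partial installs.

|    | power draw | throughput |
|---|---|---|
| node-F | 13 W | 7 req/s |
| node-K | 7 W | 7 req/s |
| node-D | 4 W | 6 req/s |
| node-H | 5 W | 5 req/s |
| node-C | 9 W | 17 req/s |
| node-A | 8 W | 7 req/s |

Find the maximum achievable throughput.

node-F + node-K + node-D + node-C: power draw 13 + 7 + 4 + 9 = 33 ≤ 33, throughput 7 + 7 + 6 + 17 = 37.
node-K + node-D + node-H + node-C + node-A: power draw 7 + 4 + 5 + 9 + 8 = 33 ≤ 33, throughput 7 + 6 + 5 + 17 + 7 = 42.
node-K + node-D + node-C + node-A: power draw 7 + 4 + 9 + 8 = 28 ≤ 33, throughput 7 + 6 + 17 + 7 = 37.
Best is node-K, node-D, node-H, node-C, and node-A with total throughput 42.

42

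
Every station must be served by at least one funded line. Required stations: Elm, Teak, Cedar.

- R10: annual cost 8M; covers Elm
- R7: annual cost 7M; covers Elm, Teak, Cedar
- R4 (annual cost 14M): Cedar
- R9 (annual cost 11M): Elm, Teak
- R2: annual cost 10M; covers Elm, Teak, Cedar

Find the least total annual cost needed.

This is an integer covering problem.
R7 alone covers Elm, Teak, Cedar — every station.
Total annual cost: 7.

7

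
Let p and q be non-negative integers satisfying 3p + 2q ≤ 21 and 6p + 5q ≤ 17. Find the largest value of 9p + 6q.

24

(p,q)=(2,1): 3·2+2·1=8≤21, 6·2+5·1=17≤17, objective 24.
(p,q)=(1,2): 3·1+2·2=7≤21, 6·1+5·2=16≤17, objective 21.
(p,q)=(2,0): 3·2+2·0=6≤21, 6·2+5·0=12≤17, objective 18.
(p,q)=(1,1): 3·1+2·1=5≤21, 6·1+5·1=11≤17, objective 15.
The best lattice point is (2,1), giving 24.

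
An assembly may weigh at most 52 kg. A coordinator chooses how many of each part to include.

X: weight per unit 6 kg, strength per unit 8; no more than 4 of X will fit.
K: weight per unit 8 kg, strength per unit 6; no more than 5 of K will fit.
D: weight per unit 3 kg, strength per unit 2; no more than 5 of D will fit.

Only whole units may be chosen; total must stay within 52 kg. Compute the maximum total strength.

This is a bounded integer knapsack.
Take 4×X, 2×K, and 4×D: weight 52 ≤ 52, strength 4·8 + 2·6 + 4·2 = 52.
X has the best ratio (8/6) and is taken to its limit of 4; remaining capacity is filled optimally with the others.

52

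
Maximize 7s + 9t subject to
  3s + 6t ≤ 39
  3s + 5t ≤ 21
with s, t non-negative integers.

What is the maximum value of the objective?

49

(s,t)=(7,0) is feasible, giving 49.
(s,t)=(6,0) is feasible, giving 42.
Maximum is 49 at (s,t)=(7,0).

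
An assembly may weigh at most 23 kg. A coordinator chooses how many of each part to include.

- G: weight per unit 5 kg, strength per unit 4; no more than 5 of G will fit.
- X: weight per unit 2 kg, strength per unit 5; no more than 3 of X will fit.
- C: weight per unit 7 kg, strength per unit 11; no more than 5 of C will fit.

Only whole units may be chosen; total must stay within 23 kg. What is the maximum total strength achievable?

38

1×X and 3×C: weight 23 ≤ 23, strength 1·5 + 3·11 = 38.
3×X and 2×C: weight 20 ≤ 23, strength 3·5 + 2·11 = 37.
Best is 38.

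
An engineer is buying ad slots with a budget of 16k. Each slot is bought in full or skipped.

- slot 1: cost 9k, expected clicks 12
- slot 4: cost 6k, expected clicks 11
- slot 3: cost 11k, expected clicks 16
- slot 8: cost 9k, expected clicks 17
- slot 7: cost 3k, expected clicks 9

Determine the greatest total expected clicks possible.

28

This is a 0-1 knapsack instance.
Allowing fractional choices, the relaxed optimum would be about 33.3, but ad slots are indivisible.
slot 8 + slot 7: cost 9 + 3 = 12 ≤ 16, expected clicks 17 + 9 = 26.
slot 3 + slot 7: cost 11 + 3 = 14 ≤ 16, expected clicks 16 + 9 = 25.
slot 4 + slot 8: cost 6 + 9 = 15 ≤ 16, expected clicks 11 + 17 = 28.
Best is slot 4 and slot 8 with total expected clicks 28.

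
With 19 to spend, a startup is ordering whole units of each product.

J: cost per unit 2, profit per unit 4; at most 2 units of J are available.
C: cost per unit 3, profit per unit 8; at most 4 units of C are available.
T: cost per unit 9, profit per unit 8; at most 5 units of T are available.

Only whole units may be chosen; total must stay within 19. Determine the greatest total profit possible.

40

This is a bounded integer knapsack.
C has the best ratio (8/3); taking only C gives at most 4×8 = 32 (stopped by the supply cap of 4).
Mixing does better — 2×J and 4×C: cost 16 ≤ 19, profit 2·4 + 4·8 = 40.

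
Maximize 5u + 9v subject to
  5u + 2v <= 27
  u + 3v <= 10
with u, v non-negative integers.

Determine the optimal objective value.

Relaxing integrality, the LP optimum is 39.38 at (u,v) = (4.69, 1.77), which is not an integer point.
(u,v)=(4,2): 5·4+2·2=24≤27, 1·4+3·2=10≤10, objective 38.
(u,v)=(5,1): 5·5+2·1=27≤27, 1·5+3·1=8≤10, objective 34.
(u,v)=(3,2): 5·3+2·2=19≤27, 1·3+3·2=9≤10, objective 33.
The best lattice point is (4,2), giving 38.

38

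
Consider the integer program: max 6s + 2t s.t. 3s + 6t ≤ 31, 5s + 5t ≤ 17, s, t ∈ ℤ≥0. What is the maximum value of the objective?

18

(s,t)=(3,0) is feasible, giving 18.
(s,t)=(2,1) is feasible, giving 14.
The best lattice point is (3,0), giving 18.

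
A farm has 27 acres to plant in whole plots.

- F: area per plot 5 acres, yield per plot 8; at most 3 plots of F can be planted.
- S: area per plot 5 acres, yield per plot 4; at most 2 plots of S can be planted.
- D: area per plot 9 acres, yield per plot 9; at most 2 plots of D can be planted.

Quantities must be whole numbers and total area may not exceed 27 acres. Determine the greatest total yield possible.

This is a bounded integer knapsack.
3×F and 1×D: area 24 ≤ 27, yield 3·8 + 1·9 = 33.
3×F and 2×S: area 25 ≤ 27, yield 3·8 + 2·4 = 32.
Best is 33.

33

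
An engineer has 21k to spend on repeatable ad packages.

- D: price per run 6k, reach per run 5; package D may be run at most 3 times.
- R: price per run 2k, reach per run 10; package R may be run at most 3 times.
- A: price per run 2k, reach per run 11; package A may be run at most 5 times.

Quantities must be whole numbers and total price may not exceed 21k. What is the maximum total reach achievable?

This is a bounded integer knapsack.
1×D, 2×R, and 5×A: price 20 ≤ 21, reach 1·5 + 2·10 + 5·11 = 80.
3×R and 5×A: price 16 ≤ 21, reach 3·10 + 5·11 = 85.
Best is 85.

85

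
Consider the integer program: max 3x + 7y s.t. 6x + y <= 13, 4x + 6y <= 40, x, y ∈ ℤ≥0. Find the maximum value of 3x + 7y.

45

(x,y)=(1,6): 6·1+1·6=12≤13, 4·1+6·6=40≤40, objective 45.
(x,y)=(0,6): 6·0+1·6=6≤13, 4·0+6·6=36≤40, objective 42.
(x,y)=(1,5): 6·1+1·5=11≤13, 4·1+6·5=34≤40, objective 38.
The best lattice point is (1,6), giving 45.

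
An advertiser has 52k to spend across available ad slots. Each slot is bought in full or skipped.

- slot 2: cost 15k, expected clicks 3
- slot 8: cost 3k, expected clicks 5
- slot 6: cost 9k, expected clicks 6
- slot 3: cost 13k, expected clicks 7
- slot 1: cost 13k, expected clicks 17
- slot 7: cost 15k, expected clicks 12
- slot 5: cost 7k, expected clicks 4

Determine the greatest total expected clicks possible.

Allowing fractional choices, the relaxed optimum would be about 46.7, but ad slots are indivisible.
slot 8 + slot 6 + slot 1 + slot 7 + slot 5: cost 3 + 9 + 13 + 15 + 7 = 47 ≤ 52, expected clicks 5 + 6 + 17 + 12 + 4 = 44.
slot 8 + slot 3 + slot 1 + slot 7 + slot 5: cost 3 + 13 + 13 + 15 + 7 = 51 ≤ 52, expected clicks 5 + 7 + 17 + 12 + 4 = 45.
slot 6 + slot 3 + slot 1 + slot 7: cost 9 + 13 + 13 + 15 = 50 ≤ 52, expected clicks 6 + 7 + 17 + 12 = 42.
Best is slot 8, slot 3, slot 1, slot 7, and slot 5 with total expected clicks 45.

45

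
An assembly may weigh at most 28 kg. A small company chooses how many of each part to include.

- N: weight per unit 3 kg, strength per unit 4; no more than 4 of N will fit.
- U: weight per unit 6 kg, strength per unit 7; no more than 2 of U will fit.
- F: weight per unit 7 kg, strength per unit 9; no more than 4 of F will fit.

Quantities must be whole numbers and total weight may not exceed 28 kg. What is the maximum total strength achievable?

This is a bounded integer knapsack.
Take 4×F: weight 28 ≤ 28, strength 4·9 = 36.
No other integer combination yields more.

36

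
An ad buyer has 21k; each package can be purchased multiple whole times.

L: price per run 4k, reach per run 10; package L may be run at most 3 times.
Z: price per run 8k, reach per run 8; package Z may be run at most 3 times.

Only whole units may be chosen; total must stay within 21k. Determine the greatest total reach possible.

38

This is a bounded integer knapsack.
L has the best ratio (10/4); taking only L gives at most 3×10 = 30 (stopped by the supply cap of 3).
Mixing does better — 3×L and 1×Z: price 20 ≤ 21, reach 3·10 + 1·8 = 38.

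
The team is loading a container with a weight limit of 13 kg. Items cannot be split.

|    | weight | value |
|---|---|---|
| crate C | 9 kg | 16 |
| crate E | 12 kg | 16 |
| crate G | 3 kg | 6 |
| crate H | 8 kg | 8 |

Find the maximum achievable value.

crate C: weight 9 ≤ 13, value 16.
crate C + crate G: weight 9 + 3 = 12 ≤ 13, value 16 + 6 = 22.
Best is crate C and crate G with total value 22.

22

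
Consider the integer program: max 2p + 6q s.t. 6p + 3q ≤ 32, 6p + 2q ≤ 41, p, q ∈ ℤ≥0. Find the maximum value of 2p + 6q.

The continuous relaxation peaks at (0, 10.7) with value 64.00; rounding to a feasible lattice point costs some objective.
(p,q)=(0,10) is feasible, giving 60.
(p,q)=(0,9) is feasible, giving 54.
No feasible integer point exceeds 60.

60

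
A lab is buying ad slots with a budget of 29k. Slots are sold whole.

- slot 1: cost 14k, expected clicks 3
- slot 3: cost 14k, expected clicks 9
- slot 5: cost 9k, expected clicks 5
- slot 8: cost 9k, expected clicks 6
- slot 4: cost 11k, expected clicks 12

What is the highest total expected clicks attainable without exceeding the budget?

23

Take slot 5, slot 8, and slot 4: cost 9 + 9 + 11 = 29 ≤ 29, expected clicks 5 + 6 + 12 = 23.
No other feasible combination does better.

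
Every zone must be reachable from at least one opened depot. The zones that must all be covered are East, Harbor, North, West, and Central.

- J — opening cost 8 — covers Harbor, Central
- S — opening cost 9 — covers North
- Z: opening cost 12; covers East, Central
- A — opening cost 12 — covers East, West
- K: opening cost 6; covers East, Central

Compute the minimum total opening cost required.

The greedy cost-per-new-zone heuristic would pick K, J, S, and A for 35, but a cheaper cover exists.
Choose J, S, and A: together they cover East, Harbor, North, West, Central — every zone.
Total opening cost: 8 + 9 + 12 = 29.
No cover costs less than 29.

29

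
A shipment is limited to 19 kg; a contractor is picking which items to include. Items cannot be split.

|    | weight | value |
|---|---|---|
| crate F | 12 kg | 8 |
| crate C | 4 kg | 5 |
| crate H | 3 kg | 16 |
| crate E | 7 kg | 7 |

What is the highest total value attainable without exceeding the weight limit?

29

Allowing fractional choices, the relaxed optimum would be about 31.3, but items are indivisible.
crate C + crate H + crate E: weight 4 + 3 + 7 = 14 ≤ 19, value 5 + 16 + 7 = 28.
crate F + crate H: weight 12 + 3 = 15 ≤ 19, value 8 + 16 = 24.
crate F + crate C + crate H: weight 12 + 4 + 3 = 19 ≤ 19, value 8 + 5 + 16 = 29.
Best is crate F, crate C, and crate H with total value 29.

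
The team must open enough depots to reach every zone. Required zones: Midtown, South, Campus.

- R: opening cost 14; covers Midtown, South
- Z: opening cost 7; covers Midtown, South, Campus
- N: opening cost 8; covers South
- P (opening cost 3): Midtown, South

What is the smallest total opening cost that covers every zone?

The greedy cost-per-new-zone heuristic would pick P and Z for 10, but a cheaper cover exists.
Z alone covers Midtown, South, Campus — every zone.
Total opening cost: 7.
No cover costs less than 7.

7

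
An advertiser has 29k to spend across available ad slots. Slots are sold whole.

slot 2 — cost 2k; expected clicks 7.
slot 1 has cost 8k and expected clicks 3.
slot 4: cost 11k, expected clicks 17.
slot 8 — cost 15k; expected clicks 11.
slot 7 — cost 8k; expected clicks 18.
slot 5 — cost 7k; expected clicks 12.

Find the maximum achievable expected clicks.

54

Allowing fractional choices, the relaxed optimum would be about 54.7, but ad slots are indivisible.
slot 2 + slot 1 + slot 4 + slot 7: cost 2 + 8 + 11 + 8 = 29 ≤ 29, expected clicks 7 + 3 + 17 + 18 = 45.
slot 4 + slot 7 + slot 5: cost 11 + 8 + 7 = 26 ≤ 29, expected clicks 17 + 18 + 12 = 47.
slot 2 + slot 4 + slot 7 + slot 5: cost 2 + 11 + 8 + 7 = 28 ≤ 29, expected clicks 7 + 17 + 18 + 12 = 54.
Best is slot 2, slot 4, slot 7, and slot 5 with total expected clicks 54.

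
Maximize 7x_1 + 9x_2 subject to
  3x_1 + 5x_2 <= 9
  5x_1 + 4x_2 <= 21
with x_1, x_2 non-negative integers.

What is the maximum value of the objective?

21

(x_1,x_2)=(3,0): 3·3+5·0=9≤9, 5·3+4·0=15≤21, objective 21.
(x_1,x_2)=(2,0): 3·2+5·0=6≤9, 5·2+4·0=10≤21, objective 14.
No feasible integer point exceeds 21.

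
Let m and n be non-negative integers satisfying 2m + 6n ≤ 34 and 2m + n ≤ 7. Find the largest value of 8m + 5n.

The continuous relaxation peaks at (0.8, 5.4) with value 33.40; rounding to a feasible lattice point costs some objective.
(m,n)=(1,5): 2·1+6·5=32≤34, 2·1+1·5=7≤7, objective 33.
(m,n)=(1,4): 2·1+6·4=26≤34, 2·1+1·4=6≤7, objective 28.
(m,n)=(0,5): 2·0+6·5=30≤34, 2·0+1·5=5≤7, objective 25.
(m,n)=(0,4): 2·0+6·4=24≤34, 2·0+1·4=4≤7, objective 20.
No feasible integer point exceeds 33.

33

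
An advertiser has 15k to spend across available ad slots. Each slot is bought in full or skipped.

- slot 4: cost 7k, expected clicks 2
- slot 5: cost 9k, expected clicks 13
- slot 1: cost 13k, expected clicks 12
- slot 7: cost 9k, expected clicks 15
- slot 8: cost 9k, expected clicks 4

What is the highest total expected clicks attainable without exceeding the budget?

15

Allowing fractional choices, the relaxed optimum would be about 23.7, but ad slots are indivisible.
slot 5: cost 9 ≤ 15, expected clicks 13.
slot 1: cost 13 ≤ 15, expected clicks 12.
slot 7: cost 9 ≤ 15, expected clicks 15.
Best is slot 7 with total expected clicks 15.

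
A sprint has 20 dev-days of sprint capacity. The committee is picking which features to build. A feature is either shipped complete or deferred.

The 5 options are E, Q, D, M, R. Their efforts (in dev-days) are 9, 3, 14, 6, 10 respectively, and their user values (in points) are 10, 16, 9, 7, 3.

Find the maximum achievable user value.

Allowing fractional choices, the relaxed optimum would be about 34.3, but features are indivisible.
Q + M + R: effort 3 + 6 + 10 = 19 ≤ 20, user value 16 + 7 + 3 = 26.
E + Q: effort 9 + 3 = 12 ≤ 20, user value 10 + 16 = 26.
E + Q + M: effort 9 + 3 + 6 = 18 ≤ 20, user value 10 + 16 + 7 = 33.
Best is E, Q, and M with total user value 33.

33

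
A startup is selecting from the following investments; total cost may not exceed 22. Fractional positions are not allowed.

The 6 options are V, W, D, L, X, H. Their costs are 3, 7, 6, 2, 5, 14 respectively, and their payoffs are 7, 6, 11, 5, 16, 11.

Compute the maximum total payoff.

40

This is a 0-1 knapsack instance.
Allowing fractional choices, the relaxed optimum would be about 44.1, but investments are indivisible.
V + W + D + X: cost 3 + 7 + 6 + 5 = 21 ≤ 22, payoff 7 + 6 + 11 + 16 = 40.
W + D + L + X: cost 7 + 6 + 2 + 5 = 20 ≤ 22, payoff 6 + 11 + 5 + 16 = 38.
V + D + L + X: cost 3 + 6 + 2 + 5 = 16 ≤ 22, payoff 7 + 11 + 5 + 16 = 39.
Best is V, W, D, and X with total payoff 40.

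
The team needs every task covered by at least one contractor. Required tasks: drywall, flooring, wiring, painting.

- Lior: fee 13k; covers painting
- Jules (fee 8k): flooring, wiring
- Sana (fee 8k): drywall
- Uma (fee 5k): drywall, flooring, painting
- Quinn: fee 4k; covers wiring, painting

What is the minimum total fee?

This is a weighted set-cover instance.
Choose Uma and Quinn: together they cover drywall, flooring, wiring, painting — every task.
Total fee: 5 + 4 = 9.
No cover costs less than 9.

9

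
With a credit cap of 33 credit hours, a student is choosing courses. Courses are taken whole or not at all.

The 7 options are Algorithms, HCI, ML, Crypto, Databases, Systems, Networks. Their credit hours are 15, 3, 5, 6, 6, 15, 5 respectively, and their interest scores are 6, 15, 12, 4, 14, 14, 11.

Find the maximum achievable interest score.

HCI + ML + Crypto + Databases + Networks: credit hours 3 + 5 + 6 + 6 + 5 = 25 ≤ 33, interest score 15 + 12 + 4 + 14 + 11 = 56.
HCI + ML + Databases + Systems: credit hours 3 + 5 + 6 + 15 = 29 ≤ 33, interest score 15 + 12 + 14 + 14 = 55.
HCI + Databases + Systems + Networks: credit hours 3 + 6 + 15 + 5 = 29 ≤ 33, interest score 15 + 14 + 14 + 11 = 54.
Best is HCI, ML, Crypto, Databases, and Networks with total interest score 56.

56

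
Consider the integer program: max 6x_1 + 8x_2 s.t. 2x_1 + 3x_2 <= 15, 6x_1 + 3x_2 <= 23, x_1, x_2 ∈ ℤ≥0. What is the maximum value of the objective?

40

(x_1,x_2)=(0,5): 2·0+3·5=15≤15, 6·0+3·5=15≤23, objective 40.
(x_1,x_2)=(1,4): 2·1+3·4=14≤15, 6·1+3·4=18≤23, objective 38.
The best lattice point is (0,5), giving 40.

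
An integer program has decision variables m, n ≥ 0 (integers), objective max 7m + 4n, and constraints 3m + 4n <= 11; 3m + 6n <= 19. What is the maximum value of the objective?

(m,n)=(3,0): 3·3+4·0=9≤11, 3·3+6·0=9≤19, objective 21.
(m,n)=(2,1): 3·2+4·1=10≤11, 3·2+6·1=12≤19, objective 18.
(m,n)=(2,0): 3·2+4·0=6≤11, 3·2+6·0=6≤19, objective 14.
The best lattice point is (3,0), giving 21.

21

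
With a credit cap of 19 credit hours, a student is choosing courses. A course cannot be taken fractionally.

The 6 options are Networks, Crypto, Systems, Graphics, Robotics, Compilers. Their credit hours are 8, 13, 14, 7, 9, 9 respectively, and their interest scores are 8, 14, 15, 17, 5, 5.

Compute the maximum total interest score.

25

Take Networks and Graphics: credit hours 8 + 7 = 15 ≤ 19, interest score 8 + 17 = 25.
No other feasible combination does better.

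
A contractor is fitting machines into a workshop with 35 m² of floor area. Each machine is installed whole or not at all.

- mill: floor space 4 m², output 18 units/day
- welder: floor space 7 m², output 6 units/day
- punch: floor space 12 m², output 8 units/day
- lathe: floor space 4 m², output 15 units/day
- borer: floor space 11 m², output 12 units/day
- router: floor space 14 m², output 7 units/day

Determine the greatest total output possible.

53

This is an integer program with binary decision variables.
Allowing fractional choices, the relaxed optimum would be about 57.0, but machines are indivisible.
mill + lathe + borer + router: floor space 4 + 4 + 11 + 14 = 33 ≤ 35, output 18 + 15 + 12 + 7 = 52.
mill + punch + lathe + borer: floor space 4 + 12 + 4 + 11 = 31 ≤ 35, output 18 + 8 + 15 + 12 = 53.
mill + welder + lathe + borer: floor space 4 + 7 + 4 + 11 = 26 ≤ 35, output 18 + 6 + 15 + 12 = 51.
Best is mill, punch, lathe, and borer with total output 53.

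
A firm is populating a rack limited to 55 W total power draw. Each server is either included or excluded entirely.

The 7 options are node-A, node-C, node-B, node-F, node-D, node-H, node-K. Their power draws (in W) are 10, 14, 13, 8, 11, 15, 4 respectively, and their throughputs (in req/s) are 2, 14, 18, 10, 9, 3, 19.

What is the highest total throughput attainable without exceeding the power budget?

Allowing fractional choices, the relaxed optimum would be about 71.0, but servers are indivisible.
node-C + node-B + node-F + node-H + node-K: power draw 14 + 13 + 8 + 15 + 4 = 54 ≤ 55, throughput 14 + 18 + 10 + 3 + 19 = 64.
node-C + node-B + node-F + node-D + node-K: power draw 14 + 13 + 8 + 11 + 4 = 50 ≤ 55, throughput 14 + 18 + 10 + 9 + 19 = 70.
node-A + node-C + node-B + node-F + node-K: power draw 10 + 14 + 13 + 8 + 4 = 49 ≤ 55, throughput 2 + 14 + 18 + 10 + 19 = 63.
Best is node-C, node-B, node-F, node-D, and node-K with total throughput 70.

70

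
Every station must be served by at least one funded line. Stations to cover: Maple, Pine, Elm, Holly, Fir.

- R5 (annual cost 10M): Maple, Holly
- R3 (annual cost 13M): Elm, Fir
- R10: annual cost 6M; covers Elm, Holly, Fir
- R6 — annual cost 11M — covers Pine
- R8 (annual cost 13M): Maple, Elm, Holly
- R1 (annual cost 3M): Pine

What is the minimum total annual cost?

19

This is a weighted set-cover instance.
Choose R5, R10, and R1: together they cover Maple, Pine, Elm, Holly, Fir — every station.
Total annual cost: 10 + 6 + 3 = 19.
No cover costs less than 19.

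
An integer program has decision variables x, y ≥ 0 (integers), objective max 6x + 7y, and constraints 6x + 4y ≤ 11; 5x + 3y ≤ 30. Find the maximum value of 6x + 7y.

The continuous relaxation peaks at (0, 2.75) with value 19.25; rounding to a feasible lattice point costs some objective.
(x,y)=(0,2): 6·0+4·2=8≤11, 5·0+3·2=6≤30, objective 14.
(x,y)=(1,1): 6·1+4·1=10≤11, 5·1+3·1=8≤30, objective 13.
(x,y)=(0,1): 6·0+4·1=4≤11, 5·0+3·1=3≤30, objective 7.
The best lattice point is (0,2), giving 14.

14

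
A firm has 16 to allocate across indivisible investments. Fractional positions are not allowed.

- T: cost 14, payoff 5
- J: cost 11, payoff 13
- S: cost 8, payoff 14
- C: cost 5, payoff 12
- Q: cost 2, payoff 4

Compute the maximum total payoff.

Allowing fractional choices, the relaxed optimum would be about 31.2, but investments are indivisible.
S + C + Q: cost 8 + 5 + 2 = 15 ≤ 16, payoff 14 + 12 + 4 = 30.
J + C: cost 11 + 5 = 16 ≤ 16, payoff 13 + 12 = 25.
S + C: cost 8 + 5 = 13 ≤ 16, payoff 14 + 12 = 26.
Best is S, C, and Q with total payoff 30.

30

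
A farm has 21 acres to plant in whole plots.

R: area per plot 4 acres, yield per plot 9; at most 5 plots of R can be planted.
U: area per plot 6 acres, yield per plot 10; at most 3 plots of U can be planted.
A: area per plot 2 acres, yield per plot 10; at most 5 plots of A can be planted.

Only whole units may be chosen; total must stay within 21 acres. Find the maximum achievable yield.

This is a bounded integer knapsack.
A has the best ratio (10/2); taking only A gives at most 5×10 = 50 (stopped by the supply cap of 5).
Mixing does better — 1×R, 1×U, and 5×A: area 20 ≤ 21, yield 1·9 + 1·10 + 5·10 = 69.

69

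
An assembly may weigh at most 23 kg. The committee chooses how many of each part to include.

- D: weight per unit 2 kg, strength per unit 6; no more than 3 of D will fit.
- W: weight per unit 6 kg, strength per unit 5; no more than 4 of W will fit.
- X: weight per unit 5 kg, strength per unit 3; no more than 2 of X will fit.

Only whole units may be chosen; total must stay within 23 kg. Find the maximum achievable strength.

31

D has the best ratio (6/2); taking only D gives at most 3×6 = 18 (stopped by the supply cap of 3).
Mixing does better — 3×D, 2×W, and 1×X: weight 23 ≤ 23, strength 3·6 + 2·5 + 1·3 = 31.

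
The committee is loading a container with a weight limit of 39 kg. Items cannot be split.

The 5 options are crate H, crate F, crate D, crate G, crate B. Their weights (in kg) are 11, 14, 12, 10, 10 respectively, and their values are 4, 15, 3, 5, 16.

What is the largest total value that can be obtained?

This is an integer program with binary decision variables.
Allowing fractional choices, the relaxed optimum would be about 37.8, but items are indivisible.
crate F + crate G + crate B: weight 14 + 10 + 10 = 34 ≤ 39, value 15 + 5 + 16 = 36.
crate H + crate F + crate B: weight 11 + 14 + 10 = 35 ≤ 39, value 4 + 15 + 16 = 35.
Best is crate F, crate G, and crate B with total value 36.

36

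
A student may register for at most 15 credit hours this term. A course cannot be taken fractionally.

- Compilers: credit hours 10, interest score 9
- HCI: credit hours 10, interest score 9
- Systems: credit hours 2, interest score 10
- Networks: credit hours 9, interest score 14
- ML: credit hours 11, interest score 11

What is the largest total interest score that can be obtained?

24

Allowing fractional choices, the relaxed optimum would be about 28.0, but courses are indivisible.
Systems + ML: credit hours 2 + 11 = 13 ≤ 15, interest score 10 + 11 = 21.
Compilers + Systems: credit hours 10 + 2 = 12 ≤ 15, interest score 9 + 10 = 19.
Systems + Networks: credit hours 2 + 9 = 11 ≤ 15, interest score 10 + 14 = 24.
Best is Systems and Networks with total interest score 24.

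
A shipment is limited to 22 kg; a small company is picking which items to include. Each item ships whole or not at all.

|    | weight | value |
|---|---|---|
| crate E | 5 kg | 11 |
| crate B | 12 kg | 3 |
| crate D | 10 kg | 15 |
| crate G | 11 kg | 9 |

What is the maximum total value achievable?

26

Treat it as a binary knapsack problem.
Allowing fractional choices, the relaxed optimum would be about 31.7, but items are indivisible.
crate E + crate D: weight 5 + 10 = 15 ≤ 22, value 11 + 15 = 26.
crate D + crate G: weight 10 + 11 = 21 ≤ 22, value 15 + 9 = 24.
Best is crate E and crate D with total value 26.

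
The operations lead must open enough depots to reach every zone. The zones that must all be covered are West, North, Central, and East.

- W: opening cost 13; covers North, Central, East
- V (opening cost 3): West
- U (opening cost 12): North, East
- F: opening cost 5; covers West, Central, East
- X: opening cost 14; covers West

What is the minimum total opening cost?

16

The greedy cost-per-new-zone heuristic would pick F and U for 17, but a cheaper cover exists.
Choose W and V: together they cover West, North, Central, East — every zone.
Total opening cost: 13 + 3 = 16.
No cover costs less than 16.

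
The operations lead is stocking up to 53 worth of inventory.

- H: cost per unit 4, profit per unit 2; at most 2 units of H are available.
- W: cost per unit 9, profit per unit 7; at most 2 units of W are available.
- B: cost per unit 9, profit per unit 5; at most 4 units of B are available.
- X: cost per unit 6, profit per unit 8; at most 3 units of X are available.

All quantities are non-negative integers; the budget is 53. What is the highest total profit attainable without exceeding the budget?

2×H, 2×W, 1×B, and 3×X: cost 53 ≤ 53, profit 2·2 + 2·7 + 1·5 + 3·8 = 47.
1×H, 2×W, 1×B, and 3×X: cost 49 ≤ 53, profit 1·2 + 2·7 + 1·5 + 3·8 = 45.
Best is 47.

47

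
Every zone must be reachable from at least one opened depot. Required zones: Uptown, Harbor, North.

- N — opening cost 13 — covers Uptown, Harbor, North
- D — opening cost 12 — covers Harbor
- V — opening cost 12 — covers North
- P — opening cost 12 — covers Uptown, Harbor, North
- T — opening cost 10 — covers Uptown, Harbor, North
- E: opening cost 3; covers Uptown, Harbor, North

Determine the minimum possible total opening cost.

3

E alone covers Uptown, Harbor, North — every zone.
Total opening cost: 3.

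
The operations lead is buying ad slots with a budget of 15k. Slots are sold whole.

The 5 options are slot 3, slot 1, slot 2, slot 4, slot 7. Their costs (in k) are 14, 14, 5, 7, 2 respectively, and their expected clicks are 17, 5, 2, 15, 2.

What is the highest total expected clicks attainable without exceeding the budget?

Allowing fractional choices, the relaxed optimum would be about 24.7, but ad slots are indivisible.
slot 4 + slot 7: cost 7 + 2 = 9 ≤ 15, expected clicks 15 + 2 = 17.
slot 2 + slot 4 + slot 7: cost 5 + 7 + 2 = 14 ≤ 15, expected clicks 2 + 15 + 2 = 19.
Best is slot 2, slot 4, and slot 7 with total expected clicks 19.

19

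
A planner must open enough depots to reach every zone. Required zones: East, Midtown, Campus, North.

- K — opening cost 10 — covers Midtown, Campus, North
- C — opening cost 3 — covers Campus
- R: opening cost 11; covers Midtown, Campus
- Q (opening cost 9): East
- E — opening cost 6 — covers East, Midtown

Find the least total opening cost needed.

16

Choose K and E: together they cover East, Midtown, Campus, North — every zone.
Total opening cost: 10 + 6 = 16.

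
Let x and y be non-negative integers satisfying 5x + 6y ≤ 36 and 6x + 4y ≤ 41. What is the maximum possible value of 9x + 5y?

59

(x,y)=(6,1) is feasible, giving 59.
(x,y)=(6,0) is feasible, giving 54.
(x,y)=(5,1) is feasible, giving 50.
(x,y)=(5,0) is feasible, giving 45.
No feasible integer point exceeds 59.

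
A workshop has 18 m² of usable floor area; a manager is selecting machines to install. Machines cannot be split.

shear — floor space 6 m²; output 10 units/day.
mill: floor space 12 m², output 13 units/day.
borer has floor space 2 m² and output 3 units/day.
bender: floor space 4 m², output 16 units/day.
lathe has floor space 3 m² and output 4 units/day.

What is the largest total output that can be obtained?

33

Allowing fractional choices, the relaxed optimum would be about 36.2, but machines are indivisible.
shear + bender + lathe: floor space 6 + 4 + 3 = 13 ≤ 18, output 10 + 16 + 4 = 30.
shear + borer + bender + lathe: floor space 6 + 2 + 4 + 3 = 15 ≤ 18, output 10 + 3 + 16 + 4 = 33.
mill + borer + bender: floor space 12 + 2 + 4 = 18 ≤ 18, output 13 + 3 + 16 = 32.
Best is shear, borer, bender, and lathe with total output 33.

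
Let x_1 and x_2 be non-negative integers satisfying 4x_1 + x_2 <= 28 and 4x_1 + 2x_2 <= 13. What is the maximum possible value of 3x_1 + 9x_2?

54

The continuous relaxation peaks at (0, 6.5) with value 58.50; rounding to a feasible lattice point costs some objective.
(x_1,x_2)=(0,6) is feasible, giving 54.
(x_1,x_2)=(0,5) is feasible, giving 45.
No feasible integer point exceeds 54.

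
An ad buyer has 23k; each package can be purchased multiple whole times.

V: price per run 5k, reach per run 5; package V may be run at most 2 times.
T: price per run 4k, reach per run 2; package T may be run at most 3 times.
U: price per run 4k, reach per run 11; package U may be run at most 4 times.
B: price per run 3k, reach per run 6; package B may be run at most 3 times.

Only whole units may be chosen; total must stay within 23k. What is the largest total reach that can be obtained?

4×U and 2×B: price 22 ≤ 23, reach 4·11 + 2·6 = 56.
1×T, 4×U, and 1×B: price 23 ≤ 23, reach 1·2 + 4·11 + 1·6 = 52.
Best is 56.

56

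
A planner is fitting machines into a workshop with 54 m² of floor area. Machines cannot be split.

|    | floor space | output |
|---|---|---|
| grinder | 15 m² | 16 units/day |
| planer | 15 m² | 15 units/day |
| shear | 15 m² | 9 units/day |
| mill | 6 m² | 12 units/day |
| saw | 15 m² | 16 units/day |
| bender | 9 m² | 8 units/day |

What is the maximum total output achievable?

grinder + planer + saw + bender: floor space 15 + 15 + 15 + 9 = 54 ≤ 54, output 16 + 15 + 16 + 8 = 55.
grinder + planer + mill + saw: floor space 15 + 15 + 6 + 15 = 51 ≤ 54, output 16 + 15 + 12 + 16 = 59.
Best is grinder, planer, mill, and saw with total output 59.

59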